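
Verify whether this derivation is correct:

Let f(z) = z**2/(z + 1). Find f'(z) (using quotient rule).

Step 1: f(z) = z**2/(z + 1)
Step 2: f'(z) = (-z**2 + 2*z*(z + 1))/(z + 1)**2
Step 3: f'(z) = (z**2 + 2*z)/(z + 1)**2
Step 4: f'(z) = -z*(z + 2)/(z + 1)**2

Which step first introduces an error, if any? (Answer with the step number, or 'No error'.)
Step 4

Step 4 is incorrect due to a sign flip.
The step shows: -z*(z + 2)/(z + 1)**2
The correct value should be: z*(z + 2)/(z + 1)**2

Explanation: The sign of the whole expression was flipped: the term z*(z + 2)/(z + 1)**2 was incorrectly written as -z*(z + 2)/(z + 1)**2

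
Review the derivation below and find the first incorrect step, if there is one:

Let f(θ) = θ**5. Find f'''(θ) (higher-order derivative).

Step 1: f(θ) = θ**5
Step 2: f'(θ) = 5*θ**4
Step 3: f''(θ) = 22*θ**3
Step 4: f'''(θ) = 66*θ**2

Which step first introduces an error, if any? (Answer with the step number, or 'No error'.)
Step 3

Step 3 is incorrect due to a wrong coefficient.
The step shows: 22*θ**3
The correct value should be: 20*θ**3

Explanation: The coefficient 20 was incorrectly written as 22: the term 20*θ**3 was incorrectly written as 22*θ**3
The later steps are derived from this incorrect expression, so the error originates in Step 3.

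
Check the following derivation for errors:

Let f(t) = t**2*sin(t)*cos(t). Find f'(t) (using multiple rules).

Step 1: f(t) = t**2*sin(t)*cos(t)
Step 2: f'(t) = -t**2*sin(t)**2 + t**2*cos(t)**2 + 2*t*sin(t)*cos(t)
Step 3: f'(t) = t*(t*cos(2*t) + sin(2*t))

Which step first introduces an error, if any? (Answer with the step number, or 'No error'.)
No error

All steps in this derivation are correct.
The final answer f'(t) = t*(t*cos(2*t) + sin(2*t)) is valid.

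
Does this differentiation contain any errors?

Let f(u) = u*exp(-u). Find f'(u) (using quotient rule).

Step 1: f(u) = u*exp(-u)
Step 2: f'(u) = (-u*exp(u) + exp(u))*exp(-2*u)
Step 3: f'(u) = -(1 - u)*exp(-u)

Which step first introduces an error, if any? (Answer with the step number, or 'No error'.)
Step 3

Step 3 is incorrect due to a sign flip.
The step shows: -(1 - u)*exp(-u)
The correct value should be: (1 - u)*exp(-u)

Explanation: The sign of the whole expression was flipped: the term (1 - u)*exp(-u) was incorrectly written as -(1 - u)*exp(-u)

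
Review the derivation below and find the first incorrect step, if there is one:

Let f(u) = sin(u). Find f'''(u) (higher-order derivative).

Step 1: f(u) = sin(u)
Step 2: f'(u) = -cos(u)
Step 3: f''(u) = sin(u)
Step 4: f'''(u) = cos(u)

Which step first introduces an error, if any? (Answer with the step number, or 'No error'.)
Step 2

Step 2 is incorrect due to a sign flip.
The step shows: -cos(u)
The correct value should be: cos(u)

Explanation: The sign of the whole expression was flipped: the term cos(u) was incorrectly written as -cos(u)
The later steps are derived from this incorrect expression, so the error originates in Step 2.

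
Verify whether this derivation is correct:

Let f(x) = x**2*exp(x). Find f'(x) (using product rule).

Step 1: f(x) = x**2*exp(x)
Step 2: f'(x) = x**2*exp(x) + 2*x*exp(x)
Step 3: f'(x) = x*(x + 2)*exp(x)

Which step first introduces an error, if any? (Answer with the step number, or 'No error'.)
No error

All steps in this derivation are correct.
The final answer f'(x) = x*(x + 2)*exp(x) is valid.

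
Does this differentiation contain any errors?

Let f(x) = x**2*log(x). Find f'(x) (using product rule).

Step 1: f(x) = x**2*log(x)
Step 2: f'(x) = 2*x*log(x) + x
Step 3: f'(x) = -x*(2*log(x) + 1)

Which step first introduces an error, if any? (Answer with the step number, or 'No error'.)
Step 3

Step 3 is incorrect due to a sign flip.
The step shows: -x*(2*log(x) + 1)
The correct value should be: x*(2*log(x) + 1)

Explanation: The sign of the whole expression was flipped: the term x*(2*log(x) + 1) was incorrectly written as -x*(2*log(x) + 1)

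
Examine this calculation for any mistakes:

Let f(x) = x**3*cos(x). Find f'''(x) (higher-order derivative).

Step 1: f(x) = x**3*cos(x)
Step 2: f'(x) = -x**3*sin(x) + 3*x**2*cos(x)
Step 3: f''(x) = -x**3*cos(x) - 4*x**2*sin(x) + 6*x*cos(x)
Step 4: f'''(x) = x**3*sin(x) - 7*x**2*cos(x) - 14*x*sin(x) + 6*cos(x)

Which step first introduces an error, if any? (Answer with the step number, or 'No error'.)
Step 3

Step 3 is incorrect due to a wrong coefficient.
The step shows: -x**3*cos(x) - 4*x**2*sin(x) + 6*x*cos(x)
The correct value should be: -x**3*cos(x) - 6*x**2*sin(x) + 6*x*cos(x)

Explanation: The coefficient -6 was incorrectly written as -4: the term -6*x**2*sin(x) was incorrectly written as -4*x**2*sin(x)
The later steps are derived from this incorrect expression, so the error originates in Step 3.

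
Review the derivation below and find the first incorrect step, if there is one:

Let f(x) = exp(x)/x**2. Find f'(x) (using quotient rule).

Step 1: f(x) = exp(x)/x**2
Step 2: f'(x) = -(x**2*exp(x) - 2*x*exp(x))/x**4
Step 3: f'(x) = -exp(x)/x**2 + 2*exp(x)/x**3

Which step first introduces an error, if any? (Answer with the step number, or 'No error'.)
Step 2

Step 2 is incorrect due to a sign flip.
The step shows: -(x**2*exp(x) - 2*x*exp(x))/x**4
The correct value should be: (x**2*exp(x) - 2*x*exp(x))/x**4

Explanation: The sign of the whole expression was flipped: the term (x**2*exp(x) - 2*x*exp(x))/x**4 was incorrectly written as -(x**2*exp(x) - 2*x*exp(x))/x**4
The later steps are derived from this incorrect expression, so the error originates in Step 2.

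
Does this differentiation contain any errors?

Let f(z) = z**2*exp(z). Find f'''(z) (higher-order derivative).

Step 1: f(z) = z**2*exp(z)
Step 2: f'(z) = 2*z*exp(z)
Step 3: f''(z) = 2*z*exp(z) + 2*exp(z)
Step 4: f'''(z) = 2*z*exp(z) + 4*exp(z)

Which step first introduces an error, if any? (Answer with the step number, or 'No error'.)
Step 2

Step 2 is incorrect due to a dropped term.
The step shows: 2*z*exp(z)
The correct value should be: z**2*exp(z) + 2*z*exp(z)

Explanation: A term was dropped: the term z**2*exp(z) was incorrectly omitted
The later steps are derived from this incorrect expression, so the error originates in Step 2.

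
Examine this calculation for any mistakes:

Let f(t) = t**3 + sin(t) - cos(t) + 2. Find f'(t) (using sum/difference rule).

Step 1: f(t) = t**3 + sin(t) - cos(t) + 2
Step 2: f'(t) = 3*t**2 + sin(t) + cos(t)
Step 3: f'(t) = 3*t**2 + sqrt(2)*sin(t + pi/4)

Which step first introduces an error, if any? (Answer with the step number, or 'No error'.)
No error

All steps in this derivation are correct.
The final answer f'(t) = 3*t**2 + sqrt(2)*sin(t + pi/4) is valid.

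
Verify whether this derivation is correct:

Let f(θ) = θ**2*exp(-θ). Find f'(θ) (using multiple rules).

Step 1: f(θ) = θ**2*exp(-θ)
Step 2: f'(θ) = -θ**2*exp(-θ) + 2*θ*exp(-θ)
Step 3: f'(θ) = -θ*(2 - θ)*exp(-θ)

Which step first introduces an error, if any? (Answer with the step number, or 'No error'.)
Step 3

Step 3 is incorrect due to a sign flip.
The step shows: -θ*(2 - θ)*exp(-θ)
The correct value should be: θ*(2 - θ)*exp(-θ)

Explanation: The sign of the whole expression was flipped: the term θ*(2 - θ)*exp(-θ) was incorrectly written as -θ*(2 - θ)*exp(-θ)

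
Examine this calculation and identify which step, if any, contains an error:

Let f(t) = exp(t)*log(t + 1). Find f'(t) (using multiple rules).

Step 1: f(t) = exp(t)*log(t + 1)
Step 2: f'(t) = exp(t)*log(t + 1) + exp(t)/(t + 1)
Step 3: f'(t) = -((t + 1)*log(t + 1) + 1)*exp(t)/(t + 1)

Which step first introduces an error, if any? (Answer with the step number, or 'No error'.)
Step 3

Step 3 is incorrect due to a sign flip.
The step shows: -((t + 1)*log(t + 1) + 1)*exp(t)/(t + 1)
The correct value should be: ((t + 1)*log(t + 1) + 1)*exp(t)/(t + 1)

Explanation: The sign of the whole expression was flipped: the term ((t + 1)*log(t + 1) + 1)*exp(t)/(t + 1) was incorrectly written as -((t + 1)*log(t + 1) + 1)*exp(t)/(t + 1)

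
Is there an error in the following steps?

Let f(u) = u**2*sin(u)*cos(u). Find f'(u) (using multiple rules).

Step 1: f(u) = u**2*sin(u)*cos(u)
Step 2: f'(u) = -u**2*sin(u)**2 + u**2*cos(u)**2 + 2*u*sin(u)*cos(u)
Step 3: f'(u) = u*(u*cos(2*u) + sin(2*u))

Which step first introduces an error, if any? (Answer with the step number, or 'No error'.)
No error

All steps in this derivation are correct.
The final answer f'(u) = u*(u*cos(2*u) + sin(2*u)) is valid.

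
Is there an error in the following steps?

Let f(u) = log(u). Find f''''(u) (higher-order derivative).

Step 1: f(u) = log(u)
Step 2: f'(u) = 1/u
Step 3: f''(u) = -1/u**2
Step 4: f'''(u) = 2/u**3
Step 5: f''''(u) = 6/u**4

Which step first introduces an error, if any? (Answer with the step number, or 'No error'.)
Step 5

Step 5 is incorrect due to a sign flip.
The step shows: 6/u**4
The correct value should be: -6/u**4

Explanation: The sign of the whole expression was flipped: the term -6/u**4 was incorrectly written as 6/u**4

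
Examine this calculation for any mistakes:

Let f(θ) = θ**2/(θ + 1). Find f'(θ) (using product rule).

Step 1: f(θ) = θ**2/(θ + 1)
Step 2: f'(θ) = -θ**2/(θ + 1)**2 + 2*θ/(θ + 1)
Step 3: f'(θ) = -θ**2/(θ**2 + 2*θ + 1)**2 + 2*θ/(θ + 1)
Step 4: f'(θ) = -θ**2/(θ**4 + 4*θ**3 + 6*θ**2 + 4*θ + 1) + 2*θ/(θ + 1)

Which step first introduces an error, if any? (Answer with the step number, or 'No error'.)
Step 3

Step 3 is incorrect due to a wrong exponent.
The step shows: -θ**2/(θ**2 + 2*θ + 1)**2 + 2*θ/(θ + 1)
The correct value should be: -θ**2/(θ**2 + 2*θ + 1) + 2*θ/(θ + 1)

Explanation: The exponent -1 on θ**2 + 2*θ + 1 was incorrectly written as -2: the term -θ**2/(θ**2 + 2*θ + 1) was incorrectly written as -θ**2/(θ**2 + 2*θ + 1)**2
The later steps are derived from this incorrect expression, so the error originates in Step 3.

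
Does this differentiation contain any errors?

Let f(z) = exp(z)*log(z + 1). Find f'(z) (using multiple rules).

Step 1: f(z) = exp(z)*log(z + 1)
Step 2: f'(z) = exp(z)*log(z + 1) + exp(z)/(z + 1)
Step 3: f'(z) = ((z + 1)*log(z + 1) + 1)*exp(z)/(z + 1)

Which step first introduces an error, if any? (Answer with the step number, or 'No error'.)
No error

All steps in this derivation are correct.
The final answer f'(z) = ((z + 1)*log(z + 1) + 1)*exp(z)/(z + 1) is valid.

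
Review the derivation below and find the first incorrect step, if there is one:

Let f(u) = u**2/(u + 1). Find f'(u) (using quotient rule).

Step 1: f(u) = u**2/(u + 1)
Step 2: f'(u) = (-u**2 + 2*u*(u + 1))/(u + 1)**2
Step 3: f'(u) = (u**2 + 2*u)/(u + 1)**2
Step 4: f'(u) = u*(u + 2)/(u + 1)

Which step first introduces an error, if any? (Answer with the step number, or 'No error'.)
Step 4

Step 4 is incorrect due to a wrong exponent.
The step shows: u*(u + 2)/(u + 1)
The correct value should be: u*(u + 2)/(u + 1)**2

Explanation: The exponent -2 on u + 1 was incorrectly written as -1: the term u*(u + 2)/(u + 1)**2 was incorrectly written as u*(u + 2)/(u + 1)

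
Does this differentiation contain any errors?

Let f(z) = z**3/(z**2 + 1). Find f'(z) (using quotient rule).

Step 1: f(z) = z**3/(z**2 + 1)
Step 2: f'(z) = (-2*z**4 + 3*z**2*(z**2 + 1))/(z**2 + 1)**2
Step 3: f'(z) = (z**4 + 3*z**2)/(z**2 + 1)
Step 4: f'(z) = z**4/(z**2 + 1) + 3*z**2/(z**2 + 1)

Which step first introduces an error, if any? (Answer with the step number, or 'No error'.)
Step 3

Step 3 is incorrect due to a wrong exponent.
The step shows: (z**4 + 3*z**2)/(z**2 + 1)
The correct value should be: (z**4 + 3*z**2)/(z**2 + 1)**2

Explanation: The exponent -2 on z**2 + 1 was incorrectly written as -1: the term (z**4 + 3*z**2)/(z**2 + 1)**2 was incorrectly written as (z**4 + 3*z**2)/(z**2 + 1)
The later steps are derived from this incorrect expression, so the error originates in Step 3.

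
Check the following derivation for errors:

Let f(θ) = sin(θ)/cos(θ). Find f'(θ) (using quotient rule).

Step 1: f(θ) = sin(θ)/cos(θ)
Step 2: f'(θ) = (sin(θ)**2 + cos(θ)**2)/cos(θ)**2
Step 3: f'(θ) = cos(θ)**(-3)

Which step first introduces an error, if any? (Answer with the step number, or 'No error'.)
Step 3

Step 3 is incorrect due to a wrong exponent.
The step shows: cos(θ)**(-3)
The correct value should be: cos(θ)**(-2)

Explanation: The exponent -2 on cos(θ) was incorrectly written as -3: the term cos(θ)**(-2) was incorrectly written as cos(θ)**(-3)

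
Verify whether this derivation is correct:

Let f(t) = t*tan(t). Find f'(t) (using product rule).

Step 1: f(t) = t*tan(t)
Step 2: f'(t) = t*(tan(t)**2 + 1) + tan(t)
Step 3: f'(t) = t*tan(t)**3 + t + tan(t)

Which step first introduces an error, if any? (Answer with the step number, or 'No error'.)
Step 3

Step 3 is incorrect due to a wrong exponent.
The step shows: t*tan(t)**3 + t + tan(t)
The correct value should be: t*tan(t)**2 + t + tan(t)

Explanation: The exponent 2 on tan(t) was incorrectly written as 3: the term t*tan(t)**2 was incorrectly written as t*tan(t)**3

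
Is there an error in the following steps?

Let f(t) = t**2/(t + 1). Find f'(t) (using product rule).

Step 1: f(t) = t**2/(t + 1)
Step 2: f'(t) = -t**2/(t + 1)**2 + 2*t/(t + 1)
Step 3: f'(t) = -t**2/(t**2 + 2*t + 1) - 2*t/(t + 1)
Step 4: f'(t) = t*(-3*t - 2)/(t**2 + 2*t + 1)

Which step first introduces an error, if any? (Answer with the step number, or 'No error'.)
Step 3

Step 3 is incorrect due to a sign flip.
The step shows: -t**2/(t**2 + 2*t + 1) - 2*t/(t + 1)
The correct value should be: -t**2/(t**2 + 2*t + 1) + 2*t/(t + 1)

Explanation: The sign of one term was flipped: the term 2*t/(t + 1) was incorrectly written as -2*t/(t + 1)
The later steps are derived from this incorrect expression, so the error originates in Step 3.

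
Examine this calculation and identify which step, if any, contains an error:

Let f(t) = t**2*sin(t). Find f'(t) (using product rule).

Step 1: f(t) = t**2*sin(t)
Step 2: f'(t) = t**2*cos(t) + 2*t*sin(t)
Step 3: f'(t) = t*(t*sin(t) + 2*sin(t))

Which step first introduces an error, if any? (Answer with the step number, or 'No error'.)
Step 3

Step 3 is incorrect due to a wrong trig function.
The step shows: t*(t*sin(t) + 2*sin(t))
The correct value should be: t*(t*cos(t) + 2*sin(t))

Explanation: cos(t) was incorrectly written as sin(t): the term t*(t*cos(t) + 2*sin(t)) was incorrectly written as t*(t*sin(t) + 2*sin(t))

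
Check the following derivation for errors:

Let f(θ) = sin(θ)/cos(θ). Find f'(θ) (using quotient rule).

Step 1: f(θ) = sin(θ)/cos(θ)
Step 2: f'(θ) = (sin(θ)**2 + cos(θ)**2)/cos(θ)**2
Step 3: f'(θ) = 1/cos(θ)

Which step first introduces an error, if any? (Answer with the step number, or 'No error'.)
Step 3

Step 3 is incorrect due to a wrong exponent.
The step shows: 1/cos(θ)
The correct value should be: cos(θ)**(-2)

Explanation: The exponent -2 on cos(θ) was incorrectly written as -1: the term cos(θ)**(-2) was incorrectly written as 1/cos(θ)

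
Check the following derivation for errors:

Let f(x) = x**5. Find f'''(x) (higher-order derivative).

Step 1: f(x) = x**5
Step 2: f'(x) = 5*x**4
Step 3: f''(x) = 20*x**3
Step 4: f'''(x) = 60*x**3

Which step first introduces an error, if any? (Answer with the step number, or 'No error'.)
Step 4

Step 4 is incorrect due to a wrong exponent.
The step shows: 60*x**3
The correct value should be: 60*x**2

Explanation: The exponent 2 on x was incorrectly written as 3: the term 60*x**2 was incorrectly written as 60*x**3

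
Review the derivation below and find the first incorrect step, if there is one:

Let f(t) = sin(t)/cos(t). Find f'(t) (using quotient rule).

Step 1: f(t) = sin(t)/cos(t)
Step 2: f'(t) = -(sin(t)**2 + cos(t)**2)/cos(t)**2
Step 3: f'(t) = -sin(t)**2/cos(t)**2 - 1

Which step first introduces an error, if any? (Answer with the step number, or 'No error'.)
Step 2

Step 2 is incorrect due to a sign flip.
The step shows: -(sin(t)**2 + cos(t)**2)/cos(t)**2
The correct value should be: (sin(t)**2 + cos(t)**2)/cos(t)**2

Explanation: The sign of the whole expression was flipped: the term (sin(t)**2 + cos(t)**2)/cos(t)**2 was incorrectly written as -(sin(t)**2 + cos(t)**2)/cos(t)**2
The later steps are derived from this incorrect expression, so the error originates in Step 2.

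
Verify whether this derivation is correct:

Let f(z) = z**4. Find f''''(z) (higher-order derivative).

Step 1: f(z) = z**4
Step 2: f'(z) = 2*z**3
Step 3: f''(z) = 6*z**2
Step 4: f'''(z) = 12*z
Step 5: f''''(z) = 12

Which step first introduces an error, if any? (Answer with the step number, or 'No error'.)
Step 2

Step 2 is incorrect due to a wrong coefficient.
The step shows: 2*z**3
The correct value should be: 4*z**3

Explanation: The coefficient 4 was incorrectly written as 2: the term 4*z**3 was incorrectly written as 2*z**3
The later steps are derived from this incorrect expression, so the error originates in Step 2.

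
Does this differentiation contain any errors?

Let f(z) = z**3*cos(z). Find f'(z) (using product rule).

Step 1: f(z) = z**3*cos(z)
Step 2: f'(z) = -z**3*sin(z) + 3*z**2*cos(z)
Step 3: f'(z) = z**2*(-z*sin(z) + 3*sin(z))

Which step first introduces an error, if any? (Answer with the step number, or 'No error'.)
Step 3

Step 3 is incorrect due to a wrong trig function.
The step shows: z**2*(-z*sin(z) + 3*sin(z))
The correct value should be: z**2*(-z*sin(z) + 3*cos(z))

Explanation: cos(z) was incorrectly written as sin(z): the term z**2*(-z*sin(z) + 3*cos(z)) was incorrectly written as z**2*(-z*sin(z) + 3*sin(z))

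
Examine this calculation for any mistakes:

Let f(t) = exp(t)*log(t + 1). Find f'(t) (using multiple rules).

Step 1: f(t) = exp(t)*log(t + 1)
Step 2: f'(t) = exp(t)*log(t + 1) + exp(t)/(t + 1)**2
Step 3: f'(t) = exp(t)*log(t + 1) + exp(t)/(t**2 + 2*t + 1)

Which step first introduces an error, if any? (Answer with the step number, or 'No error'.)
Step 2

Step 2 is incorrect due to a wrong exponent.
The step shows: exp(t)*log(t + 1) + exp(t)/(t + 1)**2
The correct value should be: exp(t)*log(t + 1) + exp(t)/(t + 1)

Explanation: The exponent -1 on t + 1 was incorrectly written as -2: the term exp(t)/(t + 1) was incorrectly written as exp(t)/(t + 1)**2
The later steps are derived from this incorrect expression, so the error originates in Step 2.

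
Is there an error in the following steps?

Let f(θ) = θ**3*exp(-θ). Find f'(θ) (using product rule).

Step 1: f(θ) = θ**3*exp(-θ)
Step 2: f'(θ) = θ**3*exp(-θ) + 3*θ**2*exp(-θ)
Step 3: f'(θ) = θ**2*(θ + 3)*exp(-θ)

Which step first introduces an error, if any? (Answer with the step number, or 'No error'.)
Step 2

Step 2 is incorrect due to a sign flip.
The step shows: θ**3*exp(-θ) + 3*θ**2*exp(-θ)
The correct value should be: -θ**3*exp(-θ) + 3*θ**2*exp(-θ)

Explanation: The sign of one term was flipped: the term -θ**3*exp(-θ) was incorrectly written as θ**3*exp(-θ)
The later steps are derived from this incorrect expression, so the error originates in Step 2.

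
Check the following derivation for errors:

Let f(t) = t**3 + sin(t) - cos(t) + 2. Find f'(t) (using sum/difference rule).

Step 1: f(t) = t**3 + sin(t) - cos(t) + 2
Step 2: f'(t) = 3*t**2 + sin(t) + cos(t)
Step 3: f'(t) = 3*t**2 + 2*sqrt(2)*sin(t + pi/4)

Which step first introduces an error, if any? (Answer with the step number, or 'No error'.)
Step 3

Step 3 is incorrect due to a wrong exponent.
The step shows: 3*t**2 + 2*sqrt(2)*sin(t + pi/4)
The correct value should be: 3*t**2 + sqrt(2)*sin(t + pi/4)

Explanation: The exponent 1/2 on 2 was incorrectly written as 3/2: the term sqrt(2)*sin(t + pi/4) was incorrectly written as 2*sqrt(2)*sin(t + pi/4)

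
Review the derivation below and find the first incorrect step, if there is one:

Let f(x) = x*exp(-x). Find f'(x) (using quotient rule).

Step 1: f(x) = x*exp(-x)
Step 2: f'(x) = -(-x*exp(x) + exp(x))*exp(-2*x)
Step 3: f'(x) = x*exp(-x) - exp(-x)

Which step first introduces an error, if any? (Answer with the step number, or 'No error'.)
Step 2

Step 2 is incorrect due to a sign flip.
The step shows: -(-x*exp(x) + exp(x))*exp(-2*x)
The correct value should be: (-x*exp(x) + exp(x))*exp(-2*x)

Explanation: The sign of the whole expression was flipped: the term (-x*exp(x) + exp(x))*exp(-2*x) was incorrectly written as -(-x*exp(x) + exp(x))*exp(-2*x)
The later steps are derived from this incorrect expression, so the error originates in Step 2.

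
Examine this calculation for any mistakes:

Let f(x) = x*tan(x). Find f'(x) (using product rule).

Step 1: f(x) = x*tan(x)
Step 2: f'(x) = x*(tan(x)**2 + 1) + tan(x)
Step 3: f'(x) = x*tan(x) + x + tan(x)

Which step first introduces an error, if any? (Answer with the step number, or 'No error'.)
Step 3

Step 3 is incorrect due to a wrong exponent.
The step shows: x*tan(x) + x + tan(x)
The correct value should be: x*tan(x)**2 + x + tan(x)

Explanation: The exponent 2 on tan(x) was incorrectly written as 1: the term x*tan(x)**2 was incorrectly written as x*tan(x)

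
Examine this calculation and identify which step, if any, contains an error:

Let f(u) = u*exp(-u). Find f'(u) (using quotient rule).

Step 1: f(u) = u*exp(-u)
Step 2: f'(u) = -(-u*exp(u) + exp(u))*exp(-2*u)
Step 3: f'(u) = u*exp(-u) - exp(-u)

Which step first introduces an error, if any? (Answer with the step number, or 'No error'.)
Step 2

Step 2 is incorrect due to a sign flip.
The step shows: -(-u*exp(u) + exp(u))*exp(-2*u)
The correct value should be: (-u*exp(u) + exp(u))*exp(-2*u)

Explanation: The sign of the whole expression was flipped: the term (-u*exp(u) + exp(u))*exp(-2*u) was incorrectly written as -(-u*exp(u) + exp(u))*exp(-2*u)
The later steps are derived from this incorrect expression, so the error originates in Step 2.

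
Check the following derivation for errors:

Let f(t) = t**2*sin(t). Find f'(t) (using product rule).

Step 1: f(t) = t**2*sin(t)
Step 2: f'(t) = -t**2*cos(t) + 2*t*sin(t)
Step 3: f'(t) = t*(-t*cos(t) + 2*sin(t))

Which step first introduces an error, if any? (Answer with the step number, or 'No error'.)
Step 2

Step 2 is incorrect due to a sign flip.
The step shows: -t**2*cos(t) + 2*t*sin(t)
The correct value should be: t**2*cos(t) + 2*t*sin(t)

Explanation: The sign of one term was flipped: the term t**2*cos(t) was incorrectly written as -t**2*cos(t)
The later steps are derived from this incorrect expression, so the error originates in Step 2.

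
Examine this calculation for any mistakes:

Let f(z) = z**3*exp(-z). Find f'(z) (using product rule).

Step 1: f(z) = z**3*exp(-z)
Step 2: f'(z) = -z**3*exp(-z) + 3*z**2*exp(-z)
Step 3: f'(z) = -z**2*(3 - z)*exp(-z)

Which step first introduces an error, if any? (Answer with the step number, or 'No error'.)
Step 3

Step 3 is incorrect due to a sign flip.
The step shows: -z**2*(3 - z)*exp(-z)
The correct value should be: z**2*(3 - z)*exp(-z)

Explanation: The sign of the whole expression was flipped: the term z**2*(3 - z)*exp(-z) was incorrectly written as -z**2*(3 - z)*exp(-z)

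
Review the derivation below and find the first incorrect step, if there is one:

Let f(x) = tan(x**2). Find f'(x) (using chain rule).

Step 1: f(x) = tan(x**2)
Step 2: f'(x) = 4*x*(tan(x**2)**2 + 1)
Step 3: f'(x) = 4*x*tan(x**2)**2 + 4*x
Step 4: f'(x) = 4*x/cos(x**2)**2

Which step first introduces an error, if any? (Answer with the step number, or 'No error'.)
Step 2

Step 2 is incorrect due to a wrong coefficient.
The step shows: 4*x*(tan(x**2)**2 + 1)
The correct value should be: 2*x*(tan(x**2)**2 + 1)

Explanation: The coefficient 2 was incorrectly written as 4: the term 2*x*(tan(x**2)**2 + 1) was incorrectly written as 4*x*(tan(x**2)**2 + 1)
The later steps are derived from this incorrect expression, so the error originates in Step 2.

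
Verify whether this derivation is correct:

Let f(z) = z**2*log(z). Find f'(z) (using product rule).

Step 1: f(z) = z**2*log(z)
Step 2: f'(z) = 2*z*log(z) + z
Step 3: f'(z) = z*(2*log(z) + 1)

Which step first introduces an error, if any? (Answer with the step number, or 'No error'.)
No error

All steps in this derivation are correct.
The final answer f'(z) = z*(2*log(z) + 1) is valid.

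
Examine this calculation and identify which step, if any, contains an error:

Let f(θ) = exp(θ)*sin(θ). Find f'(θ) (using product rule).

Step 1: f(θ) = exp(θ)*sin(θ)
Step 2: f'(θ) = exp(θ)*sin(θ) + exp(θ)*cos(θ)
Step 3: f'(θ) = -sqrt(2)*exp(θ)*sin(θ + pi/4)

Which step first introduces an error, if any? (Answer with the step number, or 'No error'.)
Step 3

Step 3 is incorrect due to a sign flip.
The step shows: -sqrt(2)*exp(θ)*sin(θ + pi/4)
The correct value should be: sqrt(2)*exp(θ)*sin(θ + pi/4)

Explanation: The sign of the whole expression was flipped: the term sqrt(2)*exp(θ)*sin(θ + pi/4) was incorrectly written as -sqrt(2)*exp(θ)*sin(θ + pi/4)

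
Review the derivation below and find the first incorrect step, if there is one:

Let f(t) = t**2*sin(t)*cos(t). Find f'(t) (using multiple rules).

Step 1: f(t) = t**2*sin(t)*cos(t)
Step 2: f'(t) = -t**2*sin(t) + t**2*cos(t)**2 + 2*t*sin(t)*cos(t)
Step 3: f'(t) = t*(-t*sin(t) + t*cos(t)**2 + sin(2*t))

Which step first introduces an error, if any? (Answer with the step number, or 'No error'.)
Step 2

Step 2 is incorrect due to a wrong exponent.
The step shows: -t**2*sin(t) + t**2*cos(t)**2 + 2*t*sin(t)*cos(t)
The correct value should be: -t**2*sin(t)**2 + t**2*cos(t)**2 + 2*t*sin(t)*cos(t)

Explanation: The exponent 2 on sin(t) was incorrectly written as 1: the term -t**2*sin(t)**2 was incorrectly written as -t**2*sin(t)
The later steps are derived from this incorrect expression, so the error originates in Step 2.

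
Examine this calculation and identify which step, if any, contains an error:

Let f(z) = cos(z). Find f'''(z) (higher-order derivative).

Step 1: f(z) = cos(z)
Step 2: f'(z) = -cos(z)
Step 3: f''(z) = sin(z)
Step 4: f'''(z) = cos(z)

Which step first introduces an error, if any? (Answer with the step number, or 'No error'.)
Step 2

Step 2 is incorrect due to a wrong trig function.
The step shows: -cos(z)
The correct value should be: -sin(z)

Explanation: sin(z) was incorrectly written as cos(z): the term -sin(z) was incorrectly written as -cos(z)
The later steps are derived from this incorrect expression, so the error originates in Step 2.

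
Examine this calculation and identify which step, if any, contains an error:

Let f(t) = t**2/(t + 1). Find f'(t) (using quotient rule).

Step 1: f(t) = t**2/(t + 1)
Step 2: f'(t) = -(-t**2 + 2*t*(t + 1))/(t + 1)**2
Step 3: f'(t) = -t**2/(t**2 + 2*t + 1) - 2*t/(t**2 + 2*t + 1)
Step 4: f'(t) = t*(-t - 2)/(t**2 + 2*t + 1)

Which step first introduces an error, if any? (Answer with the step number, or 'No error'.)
Step 2

Step 2 is incorrect due to a sign flip.
The step shows: -(-t**2 + 2*t*(t + 1))/(t + 1)**2
The correct value should be: (-t**2 + 2*t*(t + 1))/(t + 1)**2

Explanation: The sign of the whole expression was flipped: the term (-t**2 + 2*t*(t + 1))/(t + 1)**2 was incorrectly written as -(-t**2 + 2*t*(t + 1))/(t + 1)**2
The later steps are derived from this incorrect expression, so the error originates in Step 2.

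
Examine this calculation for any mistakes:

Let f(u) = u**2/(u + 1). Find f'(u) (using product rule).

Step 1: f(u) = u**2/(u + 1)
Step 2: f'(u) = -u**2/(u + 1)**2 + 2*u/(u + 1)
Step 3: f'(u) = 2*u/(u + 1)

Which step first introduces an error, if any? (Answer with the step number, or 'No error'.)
Step 3

Step 3 is incorrect due to a dropped term.
The step shows: 2*u/(u + 1)
The correct value should be: -u**2/(u**2 + 2*u + 1) + 2*u/(u + 1)

Explanation: A term was dropped: the term -u**2/(u**2 + 2*u + 1) was incorrectly omitted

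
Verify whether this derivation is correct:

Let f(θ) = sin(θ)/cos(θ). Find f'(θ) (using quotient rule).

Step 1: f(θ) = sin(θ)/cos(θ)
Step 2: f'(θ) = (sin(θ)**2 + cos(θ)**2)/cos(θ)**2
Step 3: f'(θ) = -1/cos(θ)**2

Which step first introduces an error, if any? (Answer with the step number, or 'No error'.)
Step 3

Step 3 is incorrect due to a sign flip.
The step shows: -1/cos(θ)**2
The correct value should be: cos(θ)**(-2)

Explanation: The sign of the whole expression was flipped: the term cos(θ)**(-2) was incorrectly written as -1/cos(θ)**2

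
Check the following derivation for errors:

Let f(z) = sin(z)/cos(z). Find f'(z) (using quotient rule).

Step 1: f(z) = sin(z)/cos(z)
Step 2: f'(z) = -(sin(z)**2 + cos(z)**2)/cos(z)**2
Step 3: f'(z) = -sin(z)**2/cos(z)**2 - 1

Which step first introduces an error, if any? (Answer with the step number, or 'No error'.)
Step 2

Step 2 is incorrect due to a sign flip.
The step shows: -(sin(z)**2 + cos(z)**2)/cos(z)**2
The correct value should be: (sin(z)**2 + cos(z)**2)/cos(z)**2

Explanation: The sign of the whole expression was flipped: the term (sin(z)**2 + cos(z)**2)/cos(z)**2 was incorrectly written as -(sin(z)**2 + cos(z)**2)/cos(z)**2
The later steps are derived from this incorrect expression, so the error originates in Step 2.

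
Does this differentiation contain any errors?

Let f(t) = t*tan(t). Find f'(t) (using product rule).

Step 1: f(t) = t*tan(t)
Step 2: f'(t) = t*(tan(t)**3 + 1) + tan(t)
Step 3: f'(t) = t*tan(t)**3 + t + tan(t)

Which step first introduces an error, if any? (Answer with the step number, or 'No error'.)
Step 2

Step 2 is incorrect due to a wrong exponent.
The step shows: t*(tan(t)**3 + 1) + tan(t)
The correct value should be: t*(tan(t)**2 + 1) + tan(t)

Explanation: The exponent 2 on tan(t) was incorrectly written as 3: the term t*(tan(t)**2 + 1) was incorrectly written as t*(tan(t)**3 + 1)
The later steps are derived from this incorrect expression, so the error originates in Step 2.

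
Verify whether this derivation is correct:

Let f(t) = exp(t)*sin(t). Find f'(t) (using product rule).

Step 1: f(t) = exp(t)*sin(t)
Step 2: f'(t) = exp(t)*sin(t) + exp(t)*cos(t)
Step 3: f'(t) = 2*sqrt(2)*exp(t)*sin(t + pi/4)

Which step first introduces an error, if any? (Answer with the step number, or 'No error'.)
Step 3

Step 3 is incorrect due to a wrong exponent.
The step shows: 2*sqrt(2)*exp(t)*sin(t + pi/4)
The correct value should be: sqrt(2)*exp(t)*sin(t + pi/4)

Explanation: The exponent 1/2 on 2 was incorrectly written as 3/2: the term sqrt(2)*exp(t)*sin(t + pi/4) was incorrectly written as 2*sqrt(2)*exp(t)*sin(t + pi/4)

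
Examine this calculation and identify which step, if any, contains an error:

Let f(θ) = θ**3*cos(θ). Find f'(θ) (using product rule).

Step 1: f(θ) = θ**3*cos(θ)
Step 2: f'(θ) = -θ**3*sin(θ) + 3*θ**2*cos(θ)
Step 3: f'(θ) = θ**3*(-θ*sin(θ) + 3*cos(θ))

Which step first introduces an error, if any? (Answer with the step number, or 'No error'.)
Step 3

Step 3 is incorrect due to a wrong exponent.
The step shows: θ**3*(-θ*sin(θ) + 3*cos(θ))
The correct value should be: θ**2*(-θ*sin(θ) + 3*cos(θ))

Explanation: The exponent 2 on θ was incorrectly written as 3: the term θ**2*(-θ*sin(θ) + 3*cos(θ)) was incorrectly written as θ**3*(-θ*sin(θ) + 3*cos(θ))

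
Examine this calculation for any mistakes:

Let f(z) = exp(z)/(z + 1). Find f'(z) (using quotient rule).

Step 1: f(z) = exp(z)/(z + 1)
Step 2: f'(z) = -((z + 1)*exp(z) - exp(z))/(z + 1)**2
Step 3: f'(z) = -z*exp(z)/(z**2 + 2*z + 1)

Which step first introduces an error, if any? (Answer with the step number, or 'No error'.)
Step 2

Step 2 is incorrect due to a sign flip.
The step shows: -((z + 1)*exp(z) - exp(z))/(z + 1)**2
The correct value should be: ((z + 1)*exp(z) - exp(z))/(z + 1)**2

Explanation: The sign of the whole expression was flipped: the term ((z + 1)*exp(z) - exp(z))/(z + 1)**2 was incorrectly written as -((z + 1)*exp(z) - exp(z))/(z + 1)**2
The later steps are derived from this incorrect expression, so the error originates in Step 2.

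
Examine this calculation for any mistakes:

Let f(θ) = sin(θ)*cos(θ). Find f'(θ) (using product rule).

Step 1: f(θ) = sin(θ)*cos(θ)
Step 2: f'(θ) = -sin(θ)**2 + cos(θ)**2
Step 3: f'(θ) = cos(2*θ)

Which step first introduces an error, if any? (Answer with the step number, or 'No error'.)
No error

All steps in this derivation are correct.
The final answer f'(θ) = cos(2*θ) is valid.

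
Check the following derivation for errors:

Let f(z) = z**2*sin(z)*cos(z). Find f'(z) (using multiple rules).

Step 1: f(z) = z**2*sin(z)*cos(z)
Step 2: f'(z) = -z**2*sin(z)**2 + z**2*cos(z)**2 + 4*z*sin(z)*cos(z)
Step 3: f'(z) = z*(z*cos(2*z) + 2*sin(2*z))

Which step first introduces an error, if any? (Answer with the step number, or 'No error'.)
Step 2

Step 2 is incorrect due to a wrong coefficient.
The step shows: -z**2*sin(z)**2 + z**2*cos(z)**2 + 4*z*sin(z)*cos(z)
The correct value should be: -z**2*sin(z)**2 + z**2*cos(z)**2 + 2*z*sin(z)*cos(z)

Explanation: The coefficient 2 was incorrectly written as 4: the term 2*z*sin(z)*cos(z) was incorrectly written as 4*z*sin(z)*cos(z)
The later steps are derived from this incorrect expression, so the error originates in Step 2.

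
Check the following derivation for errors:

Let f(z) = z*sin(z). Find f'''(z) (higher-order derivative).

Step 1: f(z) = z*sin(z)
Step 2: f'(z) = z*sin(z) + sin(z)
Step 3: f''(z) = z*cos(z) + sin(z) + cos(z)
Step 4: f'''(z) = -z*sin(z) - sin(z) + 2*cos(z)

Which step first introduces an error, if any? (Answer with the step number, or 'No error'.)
Step 2

Step 2 is incorrect due to a wrong trig function.
The step shows: z*sin(z) + sin(z)
The correct value should be: z*cos(z) + sin(z)

Explanation: cos(z) was incorrectly written as sin(z): the term z*cos(z) was incorrectly written as z*sin(z)
The later steps are derived from this incorrect expression, so the error originates in Step 2.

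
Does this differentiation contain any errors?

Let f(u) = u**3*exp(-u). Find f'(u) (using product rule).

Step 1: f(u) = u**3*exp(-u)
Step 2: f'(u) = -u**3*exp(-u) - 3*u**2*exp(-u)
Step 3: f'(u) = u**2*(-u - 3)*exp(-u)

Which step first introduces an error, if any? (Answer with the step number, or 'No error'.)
Step 2

Step 2 is incorrect due to a sign flip.
The step shows: -u**3*exp(-u) - 3*u**2*exp(-u)
The correct value should be: -u**3*exp(-u) + 3*u**2*exp(-u)

Explanation: The sign of one term was flipped: the term 3*u**2*exp(-u) was incorrectly written as -3*u**2*exp(-u)
The later steps are derived from this incorrect expression, so the error originates in Step 2.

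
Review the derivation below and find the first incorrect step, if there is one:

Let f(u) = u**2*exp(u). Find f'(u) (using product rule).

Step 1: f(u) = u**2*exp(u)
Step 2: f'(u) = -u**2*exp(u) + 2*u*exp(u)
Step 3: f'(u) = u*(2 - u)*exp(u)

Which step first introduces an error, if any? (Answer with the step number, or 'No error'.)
Step 2

Step 2 is incorrect due to a sign flip.
The step shows: -u**2*exp(u) + 2*u*exp(u)
The correct value should be: u**2*exp(u) + 2*u*exp(u)

Explanation: The sign of one term was flipped: the term u**2*exp(u) was incorrectly written as -u**2*exp(u)
The later steps are derived from this incorrect expression, so the error originates in Step 2.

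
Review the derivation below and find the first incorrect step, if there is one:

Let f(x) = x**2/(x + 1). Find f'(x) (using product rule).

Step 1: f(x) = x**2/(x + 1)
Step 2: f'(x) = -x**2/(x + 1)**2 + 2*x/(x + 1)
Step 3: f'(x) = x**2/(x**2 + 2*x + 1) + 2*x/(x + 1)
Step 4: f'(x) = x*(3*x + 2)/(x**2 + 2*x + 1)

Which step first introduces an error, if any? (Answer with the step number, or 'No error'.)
Step 3

Step 3 is incorrect due to a sign flip.
The step shows: x**2/(x**2 + 2*x + 1) + 2*x/(x + 1)
The correct value should be: -x**2/(x**2 + 2*x + 1) + 2*x/(x + 1)

Explanation: The sign of one term was flipped: the term -x**2/(x**2 + 2*x + 1) was incorrectly written as x**2/(x**2 + 2*x + 1)
The later steps are derived from this incorrect expression, so the error originates in Step 3.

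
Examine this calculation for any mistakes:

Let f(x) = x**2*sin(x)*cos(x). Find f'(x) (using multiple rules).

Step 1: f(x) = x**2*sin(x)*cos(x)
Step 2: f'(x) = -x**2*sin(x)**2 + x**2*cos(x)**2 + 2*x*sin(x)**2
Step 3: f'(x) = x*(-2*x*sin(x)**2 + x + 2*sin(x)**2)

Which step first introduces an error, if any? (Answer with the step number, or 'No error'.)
Step 2

Step 2 is incorrect due to a wrong trig function.
The step shows: -x**2*sin(x)**2 + x**2*cos(x)**2 + 2*x*sin(x)**2
The correct value should be: -x**2*sin(x)**2 + x**2*cos(x)**2 + 2*x*sin(x)*cos(x)

Explanation: cos(x) was incorrectly written as sin(x): the term 2*x*sin(x)*cos(x) was incorrectly written as 2*x*sin(x)**2
The later steps are derived from this incorrect expression, so the error originates in Step 2.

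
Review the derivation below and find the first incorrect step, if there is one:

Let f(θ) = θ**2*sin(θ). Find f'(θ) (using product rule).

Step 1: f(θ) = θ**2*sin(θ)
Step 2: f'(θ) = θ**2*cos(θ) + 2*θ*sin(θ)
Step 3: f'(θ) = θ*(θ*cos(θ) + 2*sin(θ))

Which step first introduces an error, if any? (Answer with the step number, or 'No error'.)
No error

All steps in this derivation are correct.
The final answer f'(θ) = θ*(θ*cos(θ) + 2*sin(θ)) is valid.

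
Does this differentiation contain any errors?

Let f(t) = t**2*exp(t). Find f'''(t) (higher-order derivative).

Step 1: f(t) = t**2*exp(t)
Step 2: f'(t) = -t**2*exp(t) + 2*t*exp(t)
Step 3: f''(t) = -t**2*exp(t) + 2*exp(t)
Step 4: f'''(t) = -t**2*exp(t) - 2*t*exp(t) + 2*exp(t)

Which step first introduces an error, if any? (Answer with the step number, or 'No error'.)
Step 2

Step 2 is incorrect due to a sign flip.
The step shows: -t**2*exp(t) + 2*t*exp(t)
The correct value should be: t**2*exp(t) + 2*t*exp(t)

Explanation: The sign of one term was flipped: the term t**2*exp(t) was incorrectly written as -t**2*exp(t)
The later steps are derived from this incorrect expression, so the error originates in Step 2.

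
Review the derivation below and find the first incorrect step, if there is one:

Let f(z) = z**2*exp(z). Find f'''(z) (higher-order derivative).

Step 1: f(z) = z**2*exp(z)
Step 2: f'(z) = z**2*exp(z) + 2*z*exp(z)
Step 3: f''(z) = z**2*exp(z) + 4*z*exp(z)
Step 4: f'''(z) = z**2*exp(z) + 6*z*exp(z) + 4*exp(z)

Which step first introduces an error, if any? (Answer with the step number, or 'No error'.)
Step 3

Step 3 is incorrect due to a dropped term.
The step shows: z**2*exp(z) + 4*z*exp(z)
The correct value should be: z**2*exp(z) + 4*z*exp(z) + 2*exp(z)

Explanation: A term was dropped: the term 2*exp(z) was incorrectly omitted
The later steps are derived from this incorrect expression, so the error originates in Step 3.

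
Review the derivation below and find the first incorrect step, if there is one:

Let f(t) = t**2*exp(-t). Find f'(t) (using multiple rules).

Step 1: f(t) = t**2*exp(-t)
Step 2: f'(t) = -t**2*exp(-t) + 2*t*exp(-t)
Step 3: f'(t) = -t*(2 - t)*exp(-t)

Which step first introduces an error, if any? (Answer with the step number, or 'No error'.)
Step 3

Step 3 is incorrect due to a sign flip.
The step shows: -t*(2 - t)*exp(-t)
The correct value should be: t*(2 - t)*exp(-t)

Explanation: The sign of the whole expression was flipped: the term t*(2 - t)*exp(-t) was incorrectly written as -t*(2 - t)*exp(-t)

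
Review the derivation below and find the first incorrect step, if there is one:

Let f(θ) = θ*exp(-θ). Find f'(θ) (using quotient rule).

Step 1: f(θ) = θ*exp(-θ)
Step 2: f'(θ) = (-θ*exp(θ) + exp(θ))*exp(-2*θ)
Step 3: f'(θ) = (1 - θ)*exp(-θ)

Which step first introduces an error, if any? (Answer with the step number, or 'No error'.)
No error

All steps in this derivation are correct.
The final answer f'(θ) = (1 - θ)*exp(-θ) is valid.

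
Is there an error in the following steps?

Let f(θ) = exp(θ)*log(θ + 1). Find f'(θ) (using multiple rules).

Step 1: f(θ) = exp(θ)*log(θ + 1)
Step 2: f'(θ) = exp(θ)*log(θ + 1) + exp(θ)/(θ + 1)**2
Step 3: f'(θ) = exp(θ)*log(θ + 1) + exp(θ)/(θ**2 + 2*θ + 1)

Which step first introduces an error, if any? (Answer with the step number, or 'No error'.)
Step 2

Step 2 is incorrect due to a wrong exponent.
The step shows: exp(θ)*log(θ + 1) + exp(θ)/(θ + 1)**2
The correct value should be: exp(θ)*log(θ + 1) + exp(θ)/(θ + 1)

Explanation: The exponent -1 on θ + 1 was incorrectly written as -2: the term exp(θ)/(θ + 1) was incorrectly written as exp(θ)/(θ + 1)**2
The later steps are derived from this incorrect expression, so the error originates in Step 2.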